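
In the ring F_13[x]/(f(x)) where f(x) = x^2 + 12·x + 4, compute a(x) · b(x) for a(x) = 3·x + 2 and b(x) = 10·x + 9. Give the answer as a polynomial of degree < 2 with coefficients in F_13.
a · b ≡ 12·x + 2 (mod f(x))

Multiply as integer polynomials: a · b = 30·x^2 + 47·x + 18. Reducing coefficients mod 13: a · b ≡ 4·x^2 + 8·x + 5. Now divide by f(x) = x^2 + 12·x + 4 in F_13[x], eliminating the leading term at each step:
  leading term 4·x^2: subtract (4)·f(x) = 4·x^2 + 9·x + 3, leaving 12·x + 2 (coefficients mod 13)
The degree is now < 2, so this is the remainder. Hence a · b ≡ 12·x + 2 in F_13[x]/(f).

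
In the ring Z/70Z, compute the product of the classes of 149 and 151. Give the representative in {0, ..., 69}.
Reduce the factors first: 149 ≡ 9, 151 ≡ 11 (mod 70), so 149 · 151 ≡ 9 · 11 (mod 70). 9 · 11 = 99. Dividing by 70: 99 = 1·70 + 29. So (149 · 151) mod 70 = 29.

Final answer: 29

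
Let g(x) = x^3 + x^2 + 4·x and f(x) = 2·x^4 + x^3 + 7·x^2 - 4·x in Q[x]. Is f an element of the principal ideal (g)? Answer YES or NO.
YES

In Q[x] the ideal (g) consists of all multiples of g, so f ∈ (g) iff g | f, i.e. iff the remainder of f on division by g is 0. Divide f by g (g is monic, so eliminate the leading term of the running remainder at each step):
  leading term 2·x^4: subtract (2·x)·g(x) = 2·x^4 + 2·x^3 + 8·x^2, leaving -x^3 - x^2 - 4·x
  leading term -x^3: subtract (-1)·g(x) = -x^3 - x^2 - 4·x, leaving 0
The remainder is 0, so f(x) = g(x) · h(x) with h(x) = 2·x - 1. Hence g | f, i.e. f ∈ (g).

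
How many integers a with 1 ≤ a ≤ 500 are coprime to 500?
The number of a ∈ {1, ..., 500} with gcd(a, 500) = 1 is by definition Euler's totient φ(500). φ is multiplicative, with φ(p^e) = p^e − p^(e−1). Factorise 500 = 2^2 · 5^3. Then
  φ(500) = (2^2 − 2^1) · (5^3 − 5^2) = 2 · 100 = 200.
So there are 200 such integers.

Final answer: 200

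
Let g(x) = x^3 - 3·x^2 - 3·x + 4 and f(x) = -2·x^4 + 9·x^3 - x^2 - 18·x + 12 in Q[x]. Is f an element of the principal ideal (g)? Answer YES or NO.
In Q[x] the ideal (g) consists of all multiples of g, so f ∈ (g) iff g | f, i.e. iff the remainder of f on division by g is 0. Divide f by g (g is monic, so eliminate the leading term of the running remainder at each step):
  leading term -2·x^4: subtract (-2·x)·g(x) = -2·x^4 + 6·x^3 + 6·x^2 - 8·x, leaving 3·x^3 - 7·x^2 - 10·x + 12
  leading term 3·x^3: subtract (3)·g(x) = 3·x^3 - 9·x^2 - 9·x + 12, leaving 2·x^2 - x
The remainder r(x) = 2·x^2 - x ≠ 0 (and deg r < deg g), so g ∤ f, i.e. f ∉ (g).

Final answer: NO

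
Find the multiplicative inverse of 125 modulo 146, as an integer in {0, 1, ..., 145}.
125^(−1) ≡ 139 (mod 146)

Apply the extended Euclidean algorithm to (146, 125), tracking rows (r, s, t) with s·146 + t·125 = r. Each division r_prev = q·r_cur + r_new produces the new row as (previous row) − q·(current row):
  row A: (146, 1, 0)   [1·146 + 0·125 = 146]
  row B: (125, 0, 1)   [0·146 + 1·125 = 125]
  146 = 1·125 + 21   → row C = row A − 1·row B = (21, 1, −1)   [check: 1·146 − 1·125 = 21]
  125 = 5·21 + 20   → row D = row B − 5·row C = (20, −5, 6)   [check: −5·146 + 6·125 = 20]
  21 = 1·20 + 1   → row E = row C − 1·row D = (1, 6, −7)   [check: 6·146 − 7·125 = 1]
  20 = 20·1 + 0   → remainder 0, stop. gcd = 1 (last nonzero row E).
The gcd is 1, so 125 is invertible mod 146. The last nonzero row gives 6·146 − 7·125 = 1, so t = −7. So 125^(−1) ≡ −7 ≡ 139 (mod 146). Verify: 125 · 139 = 17375 ≡ 1 (mod 146). ✓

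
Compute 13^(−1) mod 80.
Apply the extended Euclidean algorithm to (80, 13), tracking rows (r, s, t) with s·80 + t·13 = r. Each division r_prev = q·r_cur + r_new produces the new row as (previous row) − q·(current row):
  row A: (80, 1, 0)   [1·80 + 0·13 = 80]
  row B: (13, 0, 1)   [0·80 + 1·13 = 13]
  80 = 6·13 + 2   → row C = row A − 6·row B = (2, 1, −6)   [check: 1·80 − 6·13 = 2]
  13 = 6·2 + 1   → row D = row B − 6·row C = (1, −6, 37)   [check: −6·80 + 37·13 = 1]
  2 = 2·1 + 0   → remainder 0, stop. gcd = 1 (last nonzero row D).
The gcd is 1, so 13 is invertible mod 80. The last nonzero row gives −6·80 + 37·13 = 1, so t = 37. So 13^(−1) ≡ 37 (mod 80). Verify: 13 · 37 = 481 ≡ 1 (mod 80). ✓

Final answer: 13^(−1) ≡ 37 (mod 80)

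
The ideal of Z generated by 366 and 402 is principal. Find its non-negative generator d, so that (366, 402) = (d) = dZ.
(366, 402) = (6); d = 6

In the PID Z, (a, b) is generated by gcd(a, b). Compute gcd(402, 366) with the extended Euclidean algorithm, tracking rows (r, s, t) with s·402 + t·366 = r:
  row A: (402, 1, 0)   [1·402 + 0·366 = 402]
  row B: (366, 0, 1)   [0·402 + 1·366 = 366]
  402 = 1·366 + 36   → row C = row A − 1·row B = (36, 1, −1)   [check: 1·402 − 1·366 = 36]
  366 = 10·36 + 6   → row D = row B − 10·row C = (6, −10, 11)   [check: −10·402 + 11·366 = 6]
  36 = 6·6 + 0   → remainder 0, stop. gcd = 6 (last nonzero row D).
So gcd(366, 402) = 6, with Bézout identity −10·402 + 11·366 = 6. Containment (⊇): the Bézout identity exhibits 6 as an element of (366, 402), giving (6) ⊆ (366, 402). Containment (⊆): since 6 | 366 and 6 | 402 (366 = 6·61, 402 = 6·67), every Z-linear combination of 366 and 402 is divisible by 6, so (366, 402) ⊆ (6). Therefore (366, 402) = (6), d = 6.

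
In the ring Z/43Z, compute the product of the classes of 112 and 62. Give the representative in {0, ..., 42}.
21

Reduce the factors first: 112 ≡ 26, 62 ≡ 19 (mod 43), so 112 · 62 ≡ 26 · 19 (mod 43). 26 · 19 = 494. Dividing by 43: 494 = 11·43 + 21. So (112 · 62) mod 43 = 21.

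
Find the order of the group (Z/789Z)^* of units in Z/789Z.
|(Z/789Z)^*| = 524

(Z/789Z)^* consists of the classes a with gcd(a, 789) = 1, so its order is φ(789). φ is multiplicative, with φ(p^e) = p^e − p^(e−1). Factorise 789 = 3 · 263. Then
  φ(789) = (3 − 1) · (263 − 1) = 2 · 262 = 524.
Thus |(Z/789Z)^*| = 524.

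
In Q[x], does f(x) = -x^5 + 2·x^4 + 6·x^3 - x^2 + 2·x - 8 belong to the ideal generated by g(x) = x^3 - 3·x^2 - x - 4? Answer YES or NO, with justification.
In Q[x] the ideal (g) consists of all multiples of g, so f ∈ (g) iff g | f, i.e. iff the remainder of f on division by g is 0. Divide f by g (g is monic, so eliminate the leading term of the running remainder at each step):
  leading term -x^5: subtract (-x^2)·g(x) = -x^5 + 3·x^4 + x^3 + 4·x^2, leaving -x^4 + 5·x^3 - 5·x^2 + 2·x - 8
  leading term -x^4: subtract (-x)·g(x) = -x^4 + 3·x^3 + x^2 + 4·x, leaving 2·x^3 - 6·x^2 - 2·x - 8
  leading term 2·x^3: subtract (2)·g(x) = 2·x^3 - 6·x^2 - 2·x - 8, leaving 0
The remainder is 0, so f(x) = g(x) · h(x) with h(x) = -x^2 - x + 2. Hence g | f, i.e. f ∈ (g).

Final answer: YES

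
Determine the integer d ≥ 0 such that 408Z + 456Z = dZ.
In the PID Z, (a, b) is generated by gcd(a, b). Compute gcd(456, 408) with the extended Euclidean algorithm, tracking rows (r, s, t) with s·456 + t·408 = r:
  row A: (456, 1, 0)   [1·456 + 0·408 = 456]
  row B: (408, 0, 1)   [0·456 + 1·408 = 408]
  456 = 1·408 + 48   → row C = row A − 1·row B = (48, 1, −1)   [check: 1·456 − 1·408 = 48]
  408 = 8·48 + 24   → row D = row B − 8·row C = (24, −8, 9)   [check: −8·456 + 9·408 = 24]
  48 = 2·24 + 0   → remainder 0, stop. gcd = 24 (last nonzero row D).
So gcd(408, 456) = 24, with Bézout identity −8·456 + 9·408 = 24. Containment (⊇): the Bézout identity exhibits 24 as an element of (408, 456), giving (24) ⊆ (408, 456). Containment (⊆): since 24 | 408 and 24 | 456 (408 = 24·17, 456 = 24·19), every Z-linear combination of 408 and 456 is divisible by 24, so (408, 456) ⊆ (24). Therefore (408, 456) = (24), d = 24.

Final answer: (408, 456) = (24); d = 24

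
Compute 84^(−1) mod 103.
Apply the extended Euclidean algorithm to (103, 84), tracking rows (r, s, t) with s·103 + t·84 = r. Each division r_prev = q·r_cur + r_new produces the new row as (previous row) − q·(current row):
  row A: (103, 1, 0)   [1·103 + 0·84 = 103]
  row B: (84, 0, 1)   [0·103 + 1·84 = 84]
  103 = 1·84 + 19   → row C = row A − 1·row B = (19, 1, −1)   [check: 1·103 − 1·84 = 19]
  84 = 4·19 + 8   → row D = row B − 4·row C = (8, −4, 5)   [check: −4·103 + 5·84 = 8]
  19 = 2·8 + 3   → row E = row C − 2·row D = (3, 9, −11)   [check: 9·103 − 11·84 = 3]
  8 = 2·3 + 2   → row F = row D − 2·row E = (2, −22, 27)   [check: −22·103 + 27·84 = 2]
  3 = 1·2 + 1   → row G = row E − 1·row F = (1, 31, −38)   [check: 31·103 − 38·84 = 1]
  2 = 2·1 + 0   → remainder 0, stop. gcd = 1 (last nonzero row G).
The gcd is 1, so 84 is invertible mod 103. The last nonzero row gives 31·103 − 38·84 = 1, so t = −38. So 84^(−1) ≡ −38 ≡ 65 (mod 103). Verify: 84 · 65 = 5460 ≡ 1 (mod 103). ✓

Final answer: 84^(−1) ≡ 65 (mod 103)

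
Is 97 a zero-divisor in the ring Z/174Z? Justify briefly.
NO

gcd(97, 174) = 1, so 97 is a unit in Z/174Z (it has a multiplicative inverse). A unit cannot be a zero-divisor: if 97·b ≡ 0 then multiplying both sides by 97^(−1) gives b ≡ 0. So 97 is not a zero-divisor.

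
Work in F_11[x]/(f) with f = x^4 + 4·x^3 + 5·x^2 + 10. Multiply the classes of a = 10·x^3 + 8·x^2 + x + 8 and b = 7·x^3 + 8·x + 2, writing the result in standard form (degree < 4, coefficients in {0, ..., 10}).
Multiply as integer polynomials: a · b = 70·x^6 + 56·x^5 + 87·x^4 + 140·x^3 + 24·x^2 + 66·x + 16. Reducing coefficients mod 11: a · b ≡ 4·x^6 + x^5 + 10·x^4 + 8·x^3 + 2·x^2 + 5. Now divide by f(x) = x^4 + 4·x^3 + 5·x^2 + 10 in F_11[x], eliminating the leading term at each step:
  leading term 4·x^6: subtract (4·x^2)·f(x) = 4·x^6 + 5·x^5 + 9·x^4 + 7·x^2, leaving 7·x^5 + x^4 + 8·x^3 + 6·x^2 + 5 (coefficients mod 11)
  leading term 7·x^5: subtract (7·x)·f(x) = 7·x^5 + 6·x^4 + 2·x^3 + 4·x, leaving 6·x^4 + 6·x^3 + 6·x^2 + 7·x + 5 (coefficients mod 11)
  leading term 6·x^4: subtract (6)·f(x) = 6·x^4 + 2·x^3 + 8·x^2 + 5, leaving 4·x^3 + 9·x^2 + 7·x (coefficients mod 11)
The degree is now < 4, so this is the remainder. Hence a · b ≡ 4·x^3 + 9·x^2 + 7·x in F_11[x]/(f).

Final answer: a · b ≡ 4·x^3 + 9·x^2 + 7·x (mod f(x))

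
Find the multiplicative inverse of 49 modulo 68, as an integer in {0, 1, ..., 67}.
Apply the extended Euclidean algorithm to (68, 49), tracking rows (r, s, t) with s·68 + t·49 = r. Each division r_prev = q·r_cur + r_new produces the new row as (previous row) − q·(current row):
  row A: (68, 1, 0)   [1·68 + 0·49 = 68]
  row B: (49, 0, 1)   [0·68 + 1·49 = 49]
  68 = 1·49 + 19   → row C = row A − 1·row B = (19, 1, −1)   [check: 1·68 − 1·49 = 19]
  49 = 2·19 + 11   → row D = row B − 2·row C = (11, −2, 3)   [check: −2·68 + 3·49 = 11]
  19 = 1·11 + 8   → row E = row C − 1·row D = (8, 3, −4)   [check: 3·68 − 4·49 = 8]
  11 = 1·8 + 3   → row F = row D − 1·row E = (3, −5, 7)   [check: −5·68 + 7·49 = 3]
  8 = 2·3 + 2   → row G = row E − 2·row F = (2, 13, −18)   [check: 13·68 − 18·49 = 2]
  3 = 1·2 + 1   → row H = row F − 1·row G = (1, −18, 25)   [check: −18·68 + 25·49 = 1]
  2 = 2·1 + 0   → remainder 0, stop. gcd = 1 (last nonzero row H).
The gcd is 1, so 49 is invertible mod 68. The last nonzero row gives −18·68 + 25·49 = 1, so t = 25. So 49^(−1) ≡ 25 (mod 68). Verify: 49 · 25 = 1225 ≡ 1 (mod 68). ✓

Final answer: 49^(−1) ≡ 25 (mod 68)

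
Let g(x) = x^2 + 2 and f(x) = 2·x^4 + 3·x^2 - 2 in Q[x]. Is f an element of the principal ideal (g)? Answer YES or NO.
YES

In Q[x] the ideal (g) consists of all multiples of g, so f ∈ (g) iff g | f, i.e. iff the remainder of f on division by g is 0. Divide f by g (g is monic, so eliminate the leading term of the running remainder at each step):
  leading term 2·x^4: subtract (2·x^2)·g(x) = 2·x^4 + 4·x^2, leaving -x^2 - 2
  leading term -x^2: subtract (-1)·g(x) = -x^2 - 2, leaving 0
The remainder is 0, so f(x) = g(x) · h(x) with h(x) = 2·x^2 - 1. Hence g | f, i.e. f ∈ (g).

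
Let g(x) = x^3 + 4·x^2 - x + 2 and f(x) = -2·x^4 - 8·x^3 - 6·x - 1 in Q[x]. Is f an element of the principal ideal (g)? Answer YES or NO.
NO

In Q[x] the ideal (g) consists of all multiples of g, so f ∈ (g) iff g | f, i.e. iff the remainder of f on division by g is 0. Divide f by g (g is monic, so eliminate the leading term of the running remainder at each step):
  leading term -2·x^4: subtract (-2·x)·g(x) = -2·x^4 - 8·x^3 + 2·x^2 - 4·x, leaving -2·x^2 - 2·x - 1
The remainder r(x) = -2·x^2 - 2·x - 1 ≠ 0 (and deg r < deg g), so g ∤ f, i.e. f ∉ (g).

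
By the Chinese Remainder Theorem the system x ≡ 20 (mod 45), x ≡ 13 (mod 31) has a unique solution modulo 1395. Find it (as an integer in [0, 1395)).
The moduli 45, 31 are pairwise coprime, so by the CRT there is a unique solution mod 45·31 = 1395.
Solve by successive substitution. Start with x ≡ 20 (mod 45).
  Combine with x ≡ 13 (mod 31): write x = 20 + 45·t and require 20 + 45·t ≡ 13 (mod 31), i.e. 45·t ≡ 13 − 20 ≡ 24 (mod 31). Since 45^(−1) ≡ 20 (mod 31) (45 ≡ 14 (mod 31)), t ≡ 20·24 ≡ 15 (mod 31). So x ≡ 20 + 45·15 = 695 (mod 1395).
Unique solution in [0, 1395): x = 695.

Final answer: x ≡ 695 (mod 1395); the representative in [0, 1395) is 695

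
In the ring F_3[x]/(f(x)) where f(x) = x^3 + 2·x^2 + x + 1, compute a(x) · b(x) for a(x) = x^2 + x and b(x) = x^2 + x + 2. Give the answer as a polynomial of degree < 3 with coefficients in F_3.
a · b ≡ 2·x^2 + x (mod f(x))

Multiply as integer polynomials: a · b = x^4 + 2·x^3 + 3·x^2 + 2·x. Reducing coefficients mod 3: a · b ≡ x^4 + 2·x^3 + 2·x. Now divide by f(x) = x^3 + 2·x^2 + x + 1 in F_3[x], eliminating the leading term at each step:
  leading term x^4: subtract (x)·f(x) = x^4 + 2·x^3 + x^2 + x, leaving 2·x^2 + x (coefficients mod 3)
The degree is now < 3, so this is the remainder. Hence a · b ≡ 2·x^2 + x in F_3[x]/(f).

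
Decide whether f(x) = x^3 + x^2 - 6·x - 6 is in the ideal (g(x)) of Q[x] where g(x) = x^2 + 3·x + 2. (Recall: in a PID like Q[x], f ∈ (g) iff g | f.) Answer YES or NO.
NO

In Q[x] the ideal (g) consists of all multiples of g, so f ∈ (g) iff g | f, i.e. iff the remainder of f on division by g is 0. Divide f by g (g is monic, so eliminate the leading term of the running remainder at each step):
  leading term x^3: subtract (x)·g(x) = x^3 + 3·x^2 + 2·x, leaving -2·x^2 - 8·x - 6
  leading term -2·x^2: subtract (-2)·g(x) = -2·x^2 - 6·x - 4, leaving -2·x - 2
The remainder r(x) = -2·x - 2 ≠ 0 (and deg r < deg g), so g ∤ f, i.e. f ∉ (g).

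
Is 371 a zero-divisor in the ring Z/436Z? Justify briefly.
NO

gcd(371, 436) = 1, so 371 is a unit in Z/436Z (it has a multiplicative inverse). A unit cannot be a zero-divisor: if 371·b ≡ 0 then multiplying both sides by 371^(−1) gives b ≡ 0. So 371 is not a zero-divisor.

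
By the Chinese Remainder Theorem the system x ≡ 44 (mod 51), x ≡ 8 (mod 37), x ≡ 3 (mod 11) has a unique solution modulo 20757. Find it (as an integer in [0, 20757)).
x ≡ 8000 (mod 20757); the representative in [0, 20757) is 8000

The moduli 51, 37, 11 are pairwise coprime, so by the CRT there is a unique solution mod 51·37·11 = 20757.
Solve by successive substitution. Start with x ≡ 44 (mod 51).
  Combine with x ≡ 8 (mod 37): write x = 44 + 51·t and require 44 + 51·t ≡ 8 (mod 37), i.e. 51·t ≡ 8 − 44 ≡ 1 (mod 37). Since 51^(−1) ≡ 8 (mod 37) (51 ≡ 14 (mod 37)), t ≡ 8·1 ≡ 8 (mod 37). So x ≡ 44 + 51·8 = 452 (mod 1887).
  Combine with x ≡ 3 (mod 11): write x = 452 + 1887·t and require 452 + 1887·t ≡ 3 (mod 11), i.e. 1887·t ≡ 3 − 452 ≡ 2 (mod 11). Since 1887^(−1) ≡ 2 (mod 11) (1887 ≡ 6 (mod 11)), t ≡ 2·2 ≡ 4 (mod 11). So x ≡ 452 + 1887·4 = 8000 (mod 20757).
Unique solution in [0, 20757): x = 8000.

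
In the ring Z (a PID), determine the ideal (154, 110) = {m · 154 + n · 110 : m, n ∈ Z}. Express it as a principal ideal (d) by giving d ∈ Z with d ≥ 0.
(154, 110) = (22); d = 22

In the PID Z, (a, b) is generated by gcd(a, b). Compute gcd(154, 110) with the extended Euclidean algorithm, tracking rows (r, s, t) with s·154 + t·110 = r:
  row A: (154, 1, 0)   [1·154 + 0·110 = 154]
  row B: (110, 0, 1)   [0·154 + 1·110 = 110]
  154 = 1·110 + 44   → row C = row A − 1·row B = (44, 1, −1)   [check: 1·154 − 1·110 = 44]
  110 = 2·44 + 22   → row D = row B − 2·row C = (22, −2, 3)   [check: −2·154 + 3·110 = 22]
  44 = 2·22 + 0   → remainder 0, stop. gcd = 22 (last nonzero row D).
So gcd(154, 110) = 22, with Bézout identity −2·154 + 3·110 = 22. Containment (⊇): the Bézout identity exhibits 22 as an element of (154, 110), giving (22) ⊆ (154, 110). Containment (⊆): since 22 | 154 and 22 | 110 (154 = 22·7, 110 = 22·5), every Z-linear combination of 154 and 110 is divisible by 22, so (154, 110) ⊆ (22). Therefore (154, 110) = (22), d = 22.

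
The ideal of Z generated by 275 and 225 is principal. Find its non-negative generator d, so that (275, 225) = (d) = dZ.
(275, 225) = (25); d = 25

In the PID Z, (a, b) is generated by gcd(a, b). Compute gcd(275, 225) with the extended Euclidean algorithm, tracking rows (r, s, t) with s·275 + t·225 = r:
  row A: (275, 1, 0)   [1·275 + 0·225 = 275]
  row B: (225, 0, 1)   [0·275 + 1·225 = 225]
  275 = 1·225 + 50   → row C = row A − 1·row B = (50, 1, −1)   [check: 1·275 − 1·225 = 50]
  225 = 4·50 + 25   → row D = row B − 4·row C = (25, −4, 5)   [check: −4·275 + 5·225 = 25]
  50 = 2·25 + 0   → remainder 0, stop. gcd = 25 (last nonzero row D).
So gcd(275, 225) = 25, with Bézout identity −4·275 + 5·225 = 25. Containment (⊇): the Bézout identity exhibits 25 as an element of (275, 225), giving (25) ⊆ (275, 225). Containment (⊆): since 25 | 275 and 25 | 225 (275 = 25·11, 225 = 25·9), every Z-linear combination of 275 and 225 is divisible by 25, so (275, 225) ⊆ (25). Therefore (275, 225) = (25), d = 25.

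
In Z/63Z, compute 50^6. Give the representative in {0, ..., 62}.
Use repeated squaring. Binary(6) = 110. Walk through the bits of the exponent 6 left-to-right: at each bit after the leading one, square the running value, then multiply by 50 if the bit is 1 (always reducing mod 63):
  bit 1 = 1 (leading): start with 50.
  bit 2 = 1: square 50^2 = 2500 ≡ 43; bit is 1, so multiply 43·50 = 2150 ≡ 8 (mod 63).
  bit 3 = 0: square 8^2 = 64 ≡ 1 (mod 63).
Final value: 50^6 ≡ 1 (mod 63).

Final answer: 1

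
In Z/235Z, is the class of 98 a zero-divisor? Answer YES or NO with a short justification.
gcd(98, 235) = 1, so 98 is a unit in Z/235Z (it has a multiplicative inverse). A unit cannot be a zero-divisor: if 98·b ≡ 0 then multiplying both sides by 98^(−1) gives b ≡ 0. So 98 is not a zero-divisor.

Final answer: NO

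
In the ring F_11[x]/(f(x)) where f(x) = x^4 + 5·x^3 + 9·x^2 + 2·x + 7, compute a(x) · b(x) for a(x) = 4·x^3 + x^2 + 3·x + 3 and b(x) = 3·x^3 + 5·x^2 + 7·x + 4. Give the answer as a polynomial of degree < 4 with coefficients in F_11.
a · b ≡ 3·x^3 + 4·x^2 + 10·x + 4 (mod f(x))

Multiply as integer polynomials: a · b = 12·x^6 + 23·x^5 + 42·x^4 + 47·x^3 + 40·x^2 + 33·x + 12. Reducing coefficients mod 11: a · b ≡ x^6 + x^5 + 9·x^4 + 3·x^3 + 7·x^2 + 1. Now divide by f(x) = x^4 + 5·x^3 + 9·x^2 + 2·x + 7 in F_11[x], eliminating the leading term at each step:
  leading term x^6: subtract (x^2)·f(x) = x^6 + 5·x^5 + 9·x^4 + 2·x^3 + 7·x^2, leaving 7·x^5 + x^3 + 1 (coefficients mod 11)
  leading term 7·x^5: subtract (7·x)·f(x) = 7·x^5 + 2·x^4 + 8·x^3 + 3·x^2 + 5·x, leaving 9·x^4 + 4·x^3 + 8·x^2 + 6·x + 1 (coefficients mod 11)
  leading term 9·x^4: subtract (9)·f(x) = 9·x^4 + x^3 + 4·x^2 + 7·x + 8, leaving 3·x^3 + 4·x^2 + 10·x + 4 (coefficients mod 11)
The degree is now < 4, so this is the remainder. Hence a · b ≡ 3·x^3 + 4·x^2 + 10·x + 4 in F_11[x]/(f).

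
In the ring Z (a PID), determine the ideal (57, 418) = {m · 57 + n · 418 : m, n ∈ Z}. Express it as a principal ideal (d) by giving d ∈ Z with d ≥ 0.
(57, 418) = (19); d = 19

In the PID Z, (a, b) is generated by gcd(a, b). Compute gcd(418, 57) with the extended Euclidean algorithm, tracking rows (r, s, t) with s·418 + t·57 = r:
  row A: (418, 1, 0)   [1·418 + 0·57 = 418]
  row B: (57, 0, 1)   [0·418 + 1·57 = 57]
  418 = 7·57 + 19   → row C = row A − 7·row B = (19, 1, −7)   [check: 1·418 − 7·57 = 19]
  57 = 3·19 + 0   → remainder 0, stop. gcd = 19 (last nonzero row C).
So gcd(57, 418) = 19, with Bézout identity 1·418 − 7·57 = 19. Containment (⊇): the Bézout identity exhibits 19 as an element of (57, 418), giving (19) ⊆ (57, 418). Containment (⊆): since 19 | 57 and 19 | 418 (57 = 19·3, 418 = 19·22), every Z-linear combination of 57 and 418 is divisible by 19, so (57, 418) ⊆ (19). Therefore (57, 418) = (19), d = 19.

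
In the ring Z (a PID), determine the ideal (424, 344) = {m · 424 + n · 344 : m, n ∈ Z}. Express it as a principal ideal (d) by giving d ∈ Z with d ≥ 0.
(424, 344) = (8); d = 8

In the PID Z, (a, b) is generated by gcd(a, b). Compute gcd(424, 344) with the extended Euclidean algorithm, tracking rows (r, s, t) with s·424 + t·344 = r:
  row A: (424, 1, 0)   [1·424 + 0·344 = 424]
  row B: (344, 0, 1)   [0·424 + 1·344 = 344]
  424 = 1·344 + 80   → row C = row A − 1·row B = (80, 1, −1)   [check: 1·424 − 1·344 = 80]
  344 = 4·80 + 24   → row D = row B − 4·row C = (24, −4, 5)   [check: −4·424 + 5·344 = 24]
  80 = 3·24 + 8   → row E = row C − 3·row D = (8, 13, −16)   [check: 13·424 − 16·344 = 8]
  24 = 3·8 + 0   → remainder 0, stop. gcd = 8 (last nonzero row E).
So gcd(424, 344) = 8, with Bézout identity 13·424 − 16·344 = 8. Containment (⊇): the Bézout identity exhibits 8 as an element of (424, 344), giving (8) ⊆ (424, 344). Containment (⊆): since 8 | 424 and 8 | 344 (424 = 8·53, 344 = 8·43), every Z-linear combination of 424 and 344 is divisible by 8, so (424, 344) ⊆ (8). Therefore (424, 344) = (8), d = 8.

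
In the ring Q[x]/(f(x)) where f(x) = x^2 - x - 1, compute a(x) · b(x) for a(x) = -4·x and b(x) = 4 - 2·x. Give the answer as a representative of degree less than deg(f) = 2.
First multiply in Q[x] without reducing: a · b = 8·x^2 - 16·x. Now divide by f(x) = x^2 - x - 1, eliminating the leading term at each step:
  leading term 8·x^2: subtract (8)·f(x) = 8·x^2 - 8·x - 8, leaving 8 - 8·x
The degree is now < 2, so this is the remainder. Hence a · b ≡ 8 - 8·x in Q[x]/(f).

Final answer: a · b ≡ 8 - 8·x (mod f(x))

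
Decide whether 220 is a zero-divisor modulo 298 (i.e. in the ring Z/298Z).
gcd(220, 298) = 2 > 1, so 220 is not a unit in Z/298Z. In Z/nZ every nonzero non-unit is a zero-divisor: explicitly, take b = 298/gcd = 149 ≠ 0 (mod 298); then 220·149 = 32780 = 110·298, i.e. 220·149 ≡ 0 (mod 298). So 220 is a zero-divisor.

Final answer: YES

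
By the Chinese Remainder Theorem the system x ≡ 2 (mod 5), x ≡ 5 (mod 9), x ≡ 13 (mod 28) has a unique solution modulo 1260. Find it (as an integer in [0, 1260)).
The moduli 5, 9, 28 are pairwise coprime, so by the CRT there is a unique solution mod 5·9·28 = 1260.
Solve by successive substitution. Start with x ≡ 2 (mod 5).
  Combine with x ≡ 5 (mod 9): write x = 2 + 5·t and require 2 + 5·t ≡ 5 (mod 9), i.e. 5·t ≡ 5 − 2 ≡ 3 (mod 9). Since 5^(−1) ≡ 2 (mod 9), t ≡ 2·3 ≡ 6 (mod 9). So x ≡ 2 + 5·6 = 32 (mod 45).
  Combine with x ≡ 13 (mod 28): write x = 32 + 45·t and require 32 + 45·t ≡ 13 (mod 28), i.e. 45·t ≡ 13 − 32 ≡ 9 (mod 28). Since 45^(−1) ≡ 5 (mod 28) (45 ≡ 17 (mod 28)), t ≡ 5·9 ≡ 17 (mod 28). So x ≡ 32 + 45·17 = 797 (mod 1260).
Unique solution in [0, 1260): x = 797.

Final answer: x ≡ 797 (mod 1260); the representative in [0, 1260) is 797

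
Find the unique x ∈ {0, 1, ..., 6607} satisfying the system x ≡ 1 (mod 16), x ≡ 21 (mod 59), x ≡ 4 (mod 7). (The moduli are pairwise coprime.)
The moduli 16, 59, 7 are pairwise coprime, so by the CRT there is a unique solution mod 16·59·7 = 6608.
Solve by successive substitution. Start with x ≡ 1 (mod 16).
  Combine with x ≡ 21 (mod 59): write x = 1 + 16·t and require 1 + 16·t ≡ 21 (mod 59), i.e. 16·t ≡ 21 − 1 ≡ 20 (mod 59). Since 16^(−1) ≡ 48 (mod 59), t ≡ 48·20 ≡ 16 (mod 59). So x ≡ 1 + 16·16 = 257 (mod 944).
  Combine with x ≡ 4 (mod 7): write x = 257 + 944·t and require 257 + 944·t ≡ 4 (mod 7), i.e. 944·t ≡ 4 − 257 ≡ 6 (mod 7). Since 944^(−1) ≡ 6 (mod 7) (944 ≡ 6 (mod 7)), t ≡ 6·6 ≡ 1 (mod 7). So x ≡ 257 + 944·1 = 1201 (mod 6608).
Unique solution in [0, 6608): x = 1201.

Final answer: x ≡ 1201 (mod 6608); the representative in [0, 6608) is 1201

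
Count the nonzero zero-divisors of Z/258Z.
Z/258Z has 173 nonzero zero-divisors

In Z/258Z each nonzero element is either a unit (gcd with 258 is 1) or a zero-divisor (gcd > 1). The number of units is φ(258): factorise 258 = 2 · 3 · 43, so φ(258) = (2 − 1) · (3 − 1) · (43 − 1) = 1 · 2 · 42 = 84. The nonzero elements number 258 − 1 = 257. Hence the nonzero zero-divisors number 257 − 84 = 173.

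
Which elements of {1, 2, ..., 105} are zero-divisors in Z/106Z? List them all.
An element a ∈ Z/106Z (with a ≠ 0) is a zero-divisor iff gcd(a, 106) > 1 (because a is a unit precisely when gcd(a, n) = 1, and in Z/nZ every nonzero, non-unit element is a zero-divisor). Scan a = 1, ..., 105 and keep those with gcd(a, 106) > 1:
  gcd(2, 106) = 2, gcd(4, 106) = 2, gcd(6, 106) = 2, gcd(8, 106) = 2, gcd(10, 106) = 2, gcd(12, 106) = 2, gcd(14, 106) = 2, gcd(16, 106) = 2, gcd(18, 106) = 2, gcd(20, 106) = 2, gcd(22, 106) = 2, gcd(24, 106) = 2, gcd(26, 106) = 2, gcd(28, 106) = 2, gcd(30, 106) = 2, gcd(32, 106) = 2, gcd(34, 106) = 2, gcd(36, 106) = 2, gcd(38, 106) = 2, gcd(40, 106) = 2, gcd(42, 106) = 2, gcd(44, 106) = 2, gcd(46, 106) = 2, gcd(48, 106) = 2, gcd(50, 106) = 2, gcd(52, 106) = 2, gcd(53, 106) = 53, gcd(54, 106) = 2, gcd(56, 106) = 2, gcd(58, 106) = 2, gcd(60, 106) = 2, gcd(62, 106) = 2, gcd(64, 106) = 2, gcd(66, 106) = 2, gcd(68, 106) = 2, gcd(70, 106) = 2, gcd(72, 106) = 2, gcd(74, 106) = 2, gcd(76, 106) = 2, gcd(78, 106) = 2, gcd(80, 106) = 2, gcd(82, 106) = 2, gcd(84, 106) = 2, gcd(86, 106) = 2, gcd(88, 106) = 2, gcd(90, 106) = 2, gcd(92, 106) = 2, gcd(94, 106) = 2, gcd(96, 106) = 2, gcd(98, 106) = 2, gcd(100, 106) = 2, gcd(102, 106) = 2, gcd(104, 106) = 2.
All other a ∈ {1, ..., 105} have gcd(a, 106) = 1 and are units. So the nonzero zero-divisors are exactly the 53 values of a appearing in this scan.

Final answer: nonzero zero-divisors of Z/106Z = {2, 4, 6, 8, 10, 12, 14, 16, 18, 20, 22, 24, 26, 28, 30, 32, 34, 36, 38, 40, 42, 44, 46, 48, 50, 52, 53, 54, 56, 58, 60, 62, 64, 66, 68, 70, 72, 74, 76, 78, 80, 82, 84, 86, 88, 90, 92, 94, 96, 98, 100, 102, 104}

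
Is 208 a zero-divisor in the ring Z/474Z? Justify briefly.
gcd(208, 474) = 2 > 1, so 208 is not a unit in Z/474Z. In Z/nZ every nonzero non-unit is a zero-divisor: explicitly, take b = 474/gcd = 237 ≠ 0 (mod 474); then 208·237 = 49296 = 104·474, i.e. 208·237 ≡ 0 (mod 474). So 208 is a zero-divisor.

Final answer: YES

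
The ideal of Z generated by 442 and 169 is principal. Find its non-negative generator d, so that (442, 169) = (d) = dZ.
(442, 169) = (13); d = 13

In the PID Z, (a, b) is generated by gcd(a, b). Compute gcd(442, 169) with the extended Euclidean algorithm, tracking rows (r, s, t) with s·442 + t·169 = r:
  row A: (442, 1, 0)   [1·442 + 0·169 = 442]
  row B: (169, 0, 1)   [0·442 + 1·169 = 169]
  442 = 2·169 + 104   → row C = row A − 2·row B = (104, 1, −2)   [check: 1·442 − 2·169 = 104]
  169 = 1·104 + 65   → row D = row B − 1·row C = (65, −1, 3)   [check: −1·442 + 3·169 = 65]
  104 = 1·65 + 39   → row E = row C − 1·row D = (39, 2, −5)   [check: 2·442 − 5·169 = 39]
  65 = 1·39 + 26   → row F = row D − 1·row E = (26, −3, 8)   [check: −3·442 + 8·169 = 26]
  39 = 1·26 + 13   → row G = row E − 1·row F = (13, 5, −13)   [check: 5·442 − 13·169 = 13]
  26 = 2·13 + 0   → remainder 0, stop. gcd = 13 (last nonzero row G).
So gcd(442, 169) = 13, with Bézout identity 5·442 − 13·169 = 13. Containment (⊇): the Bézout identity exhibits 13 as an element of (442, 169), giving (13) ⊆ (442, 169). Containment (⊆): since 13 | 442 and 13 | 169 (442 = 13·34, 169 = 13·13), every Z-linear combination of 442 and 169 is divisible by 13, so (442, 169) ⊆ (13). Therefore (442, 169) = (13), d = 13.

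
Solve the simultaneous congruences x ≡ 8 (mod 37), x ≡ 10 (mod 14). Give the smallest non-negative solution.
The moduli 37, 14 are pairwise coprime, so by the CRT there is a unique solution mod 37·14 = 518.
Solve by successive substitution. Start with x ≡ 8 (mod 37).
  Combine with x ≡ 10 (mod 14): write x = 8 + 37·t and require 8 + 37·t ≡ 10 (mod 14), i.e. 37·t ≡ 10 − 8 ≡ 2 (mod 14). Since 37^(−1) ≡ 11 (mod 14) (37 ≡ 9 (mod 14)), t ≡ 11·2 ≡ 8 (mod 14). So x ≡ 8 + 37·8 = 304 (mod 518).
Unique solution in [0, 518): x = 304.

Final answer: x ≡ 304 (mod 518); the representative in [0, 518) is 304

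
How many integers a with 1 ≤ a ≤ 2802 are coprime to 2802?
932

The number of a ∈ {1, ..., 2802} with gcd(a, 2802) = 1 is by definition Euler's totient φ(2802). φ is multiplicative, with φ(p^e) = p^e − p^(e−1). Factorise 2802 = 2 · 3 · 467. Then
  φ(2802) = (2 − 1) · (3 − 1) · (467 − 1) = 1 · 2 · 466 = 932.
So there are 932 such integers.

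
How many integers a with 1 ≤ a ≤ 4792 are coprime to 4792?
The number of a ∈ {1, ..., 4792} with gcd(a, 4792) = 1 is by definition Euler's totient φ(4792). φ is multiplicative, with φ(p^e) = p^e − p^(e−1). Factorise 4792 = 2^3 · 599. Then
  φ(4792) = (2^3 − 2^2) · (599 − 1) = 4 · 598 = 2392.
So there are 2392 such integers.

Final answer: 2392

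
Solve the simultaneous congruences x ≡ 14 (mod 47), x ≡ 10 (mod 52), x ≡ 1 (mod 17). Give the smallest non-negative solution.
The moduli 47, 52, 17 are pairwise coprime, so by the CRT there is a unique solution mod 47·52·17 = 41548.
Solve by successive substitution. Start with x ≡ 14 (mod 47).
  Combine with x ≡ 10 (mod 52): write x = 14 + 47·t and require 14 + 47·t ≡ 10 (mod 52), i.e. 47·t ≡ 10 − 14 ≡ 48 (mod 52). Since 47^(−1) ≡ 31 (mod 52), t ≡ 31·48 ≡ 32 (mod 52). So x ≡ 14 + 47·32 = 1518 (mod 2444).
  Combine with x ≡ 1 (mod 17): write x = 1518 + 2444·t and require 1518 + 2444·t ≡ 1 (mod 17), i.e. 2444·t ≡ 1 − 1518 ≡ 13 (mod 17). Since 2444^(−1) ≡ 4 (mod 17) (2444 ≡ 13 (mod 17)), t ≡ 4·13 ≡ 1 (mod 17). So x ≡ 1518 + 2444·1 = 3962 (mod 41548).
Unique solution in [0, 41548): x = 3962.

Final answer: x ≡ 3962 (mod 41548); the representative in [0, 41548) is 3962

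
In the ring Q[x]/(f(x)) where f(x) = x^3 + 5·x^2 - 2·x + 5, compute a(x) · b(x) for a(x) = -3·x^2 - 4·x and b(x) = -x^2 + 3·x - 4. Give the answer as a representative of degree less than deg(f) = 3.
a · b ≡ 106·x^2 - 39·x + 100 (mod f(x))

First multiply in Q[x] without reducing: a · b = 3·x^4 - 5·x^3 + 16·x. Now divide by f(x) = x^3 + 5·x^2 - 2·x + 5, eliminating the leading term at each step:
  leading term 3·x^4: subtract (3·x)·f(x) = 3·x^4 + 15·x^3 - 6·x^2 + 15·x, leaving -20·x^3 + 6·x^2 + x
  leading term -20·x^3: subtract (-20)·f(x) = -20·x^3 - 100·x^2 + 40·x - 100, leaving 106·x^2 - 39·x + 100
The degree is now < 3, so this is the remainder. Hence a · b ≡ 106·x^2 - 39·x + 100 in Q[x]/(f).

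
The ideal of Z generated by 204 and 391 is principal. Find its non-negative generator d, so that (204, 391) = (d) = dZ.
(204, 391) = (17); d = 17

In the PID Z, (a, b) is generated by gcd(a, b). Compute gcd(391, 204) with the extended Euclidean algorithm, tracking rows (r, s, t) with s·391 + t·204 = r:
  row A: (391, 1, 0)   [1·391 + 0·204 = 391]
  row B: (204, 0, 1)   [0·391 + 1·204 = 204]
  391 = 1·204 + 187   → row C = row A − 1·row B = (187, 1, −1)   [check: 1·391 − 1·204 = 187]
  204 = 1·187 + 17   → row D = row B − 1·row C = (17, −1, 2)   [check: −1·391 + 2·204 = 17]
  187 = 11·17 + 0   → remainder 0, stop. gcd = 17 (last nonzero row D).
So gcd(204, 391) = 17, with Bézout identity −1·391 + 2·204 = 17. Containment (⊇): the Bézout identity exhibits 17 as an element of (204, 391), giving (17) ⊆ (204, 391). Containment (⊆): since 17 | 204 and 17 | 391 (204 = 17·12, 391 = 17·23), every Z-linear combination of 204 and 391 is divisible by 17, so (204, 391) ⊆ (17). Therefore (204, 391) = (17), d = 17.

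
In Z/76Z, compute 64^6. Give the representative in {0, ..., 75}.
Use repeated squaring. Binary(6) = 110. Walk through the bits of the exponent 6 left-to-right: at each bit after the leading one, square the running value, then multiply by 64 if the bit is 1 (always reducing mod 76):
  bit 1 = 1 (leading): start with 64.
  bit 2 = 1: square 64^2 = 4096 ≡ 68; bit is 1, so multiply 68·64 = 4352 ≡ 20 (mod 76).
  bit 3 = 0: square 20^2 = 400 ≡ 20 (mod 76).
Final value: 64^6 ≡ 20 (mod 76).

Final answer: 20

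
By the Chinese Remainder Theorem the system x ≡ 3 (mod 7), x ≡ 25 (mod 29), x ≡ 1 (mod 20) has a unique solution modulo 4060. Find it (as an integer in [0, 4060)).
The moduli 7, 29, 20 are pairwise coprime, so by the CRT there is a unique solution mod 7·29·20 = 4060.
Solve by successive substitution. Start with x ≡ 3 (mod 7).
  Combine with x ≡ 25 (mod 29): write x = 3 + 7·t and require 3 + 7·t ≡ 25 (mod 29), i.e. 7·t ≡ 25 − 3 ≡ 22 (mod 29). Since 7^(−1) ≡ 25 (mod 29), t ≡ 25·22 ≡ 28 (mod 29). So x ≡ 3 + 7·28 = 199 (mod 203).
  Combine with x ≡ 1 (mod 20): write x = 199 + 203·t and require 199 + 203·t ≡ 1 (mod 20), i.e. 203·t ≡ 1 − 199 ≡ 2 (mod 20). Since 203^(−1) ≡ 7 (mod 20) (203 ≡ 3 (mod 20)), t ≡ 7·2 ≡ 14 (mod 20). So x ≡ 199 + 203·14 = 3041 (mod 4060).
Unique solution in [0, 4060): x = 3041.

Final answer: x ≡ 3041 (mod 4060); the representative in [0, 4060) is 3041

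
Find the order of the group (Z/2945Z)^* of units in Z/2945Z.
|(Z/2945Z)^*| = 2160

(Z/2945Z)^* consists of the classes a with gcd(a, 2945) = 1, so its order is φ(2945). φ is multiplicative, with φ(p^e) = p^e − p^(e−1). Factorise 2945 = 5 · 19 · 31. Then
  φ(2945) = (5 − 1) · (19 − 1) · (31 − 1) = 4 · 18 · 30 = 2160.
Thus |(Z/2945Z)^*| = 2160.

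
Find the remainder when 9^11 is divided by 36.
9

Use repeated squaring. Binary(11) = 1011. Walk through the bits of the exponent 11 left-to-right: at each bit after the leading one, square the running value, then multiply by 9 if the bit is 1 (always reducing mod 36):
  bit 1 = 1 (leading): start with 9.
  bit 2 = 0: square 9^2 = 81 ≡ 9 (mod 36).
  bit 3 = 1: square 9^2 = 81 ≡ 9; bit is 1, so multiply 9·9 = 81 ≡ 9 (mod 36).
  bit 4 = 1: square 9^2 = 81 ≡ 9; bit is 1, so multiply 9·9 = 81 ≡ 9 (mod 36).
Final value: 9^11 ≡ 9 (mod 36).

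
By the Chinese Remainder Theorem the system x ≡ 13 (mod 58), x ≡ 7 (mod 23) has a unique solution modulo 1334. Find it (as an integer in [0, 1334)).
The moduli 58, 23 are pairwise coprime, so by the CRT there is a unique solution mod 58·23 = 1334.
Solve by successive substitution. Start with x ≡ 13 (mod 58).
  Combine with x ≡ 7 (mod 23): write x = 13 + 58·t and require 13 + 58·t ≡ 7 (mod 23), i.e. 58·t ≡ 7 − 13 ≡ 17 (mod 23). Since 58^(−1) ≡ 2 (mod 23) (58 ≡ 12 (mod 23)), t ≡ 2·17 ≡ 11 (mod 23). So x ≡ 13 + 58·11 = 651 (mod 1334).
Unique solution in [0, 1334): x = 651.

Final answer: x ≡ 651 (mod 1334); the representative in [0, 1334) is 651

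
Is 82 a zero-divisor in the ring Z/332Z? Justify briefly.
gcd(82, 332) = 2 > 1, so 82 is not a unit in Z/332Z. In Z/nZ every nonzero non-unit is a zero-divisor: explicitly, take b = 332/gcd = 166 ≠ 0 (mod 332); then 82·166 = 13612 = 41·332, i.e. 82·166 ≡ 0 (mod 332). So 82 is a zero-divisor.

Final answer: YES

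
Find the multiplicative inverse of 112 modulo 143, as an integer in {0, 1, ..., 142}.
112^(−1) ≡ 83 (mod 143)

Apply the extended Euclidean algorithm to (143, 112), tracking rows (r, s, t) with s·143 + t·112 = r. Each division r_prev = q·r_cur + r_new produces the new row as (previous row) − q·(current row):
  row A: (143, 1, 0)   [1·143 + 0·112 = 143]
  row B: (112, 0, 1)   [0·143 + 1·112 = 112]
  143 = 1·112 + 31   → row C = row A − 1·row B = (31, 1, −1)   [check: 1·143 − 1·112 = 31]
  112 = 3·31 + 19   → row D = row B − 3·row C = (19, −3, 4)   [check: −3·143 + 4·112 = 19]
  31 = 1·19 + 12   → row E = row C − 1·row D = (12, 4, −5)   [check: 4·143 − 5·112 = 12]
  19 = 1·12 + 7   → row F = row D − 1·row E = (7, −7, 9)   [check: −7·143 + 9·112 = 7]
  12 = 1·7 + 5   → row G = row E − 1·row F = (5, 11, −14)   [check: 11·143 − 14·112 = 5]
  7 = 1·5 + 2   → row H = row F − 1·row G = (2, −18, 23)   [check: −18·143 + 23·112 = 2]
  5 = 2·2 + 1   → row I = row G − 2·row H = (1, 47, −60)   [check: 47·143 − 60·112 = 1]
  2 = 2·1 + 0   → remainder 0, stop. gcd = 1 (last nonzero row I).
The gcd is 1, so 112 is invertible mod 143. The last nonzero row gives 47·143 − 60·112 = 1, so t = −60. So 112^(−1) ≡ −60 ≡ 83 (mod 143). Verify: 112 · 83 = 9296 ≡ 1 (mod 143). ✓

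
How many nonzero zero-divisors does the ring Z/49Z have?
Z/49Z has 6 nonzero zero-divisors

In Z/49Z each nonzero element is either a unit (gcd with 49 is 1) or a zero-divisor (gcd > 1). The number of units is φ(49): factorise 49 = 7^2, so φ(49) = (7^2 − 7^1) = 42 = 42. The nonzero elements number 49 − 1 = 48. Hence the nonzero zero-divisors number 48 − 42 = 6.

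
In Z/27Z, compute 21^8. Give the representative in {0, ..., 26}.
Use repeated squaring. Binary(8) = 1000. Walk through the bits of the exponent 8 left-to-right: at each bit after the leading one, square the running value, then multiply by 21 if the bit is 1 (always reducing mod 27):
  bit 1 = 1 (leading): start with 21.
  bit 2 = 0: square 21^2 = 441 ≡ 9 (mod 27).
  bit 3 = 0: square 9^2 = 81 ≡ 0 (mod 27).
  bit 4 = 0: square 0^2 = 0 (mod 27).
Final value: 21^8 ≡ 0 (mod 27).

Final answer: 0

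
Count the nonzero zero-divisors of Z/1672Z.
In Z/1672Z each nonzero element is either a unit (gcd with 1672 is 1) or a zero-divisor (gcd > 1). The number of units is φ(1672): factorise 1672 = 2^3 · 11 · 19, so φ(1672) = (2^3 − 2^2) · (11 − 1) · (19 − 1) = 4 · 10 · 18 = 720. The nonzero elements number 1672 − 1 = 1671. Hence the nonzero zero-divisors number 1671 − 720 = 951.

Final answer: Z/1672Z has 951 nonzero zero-divisors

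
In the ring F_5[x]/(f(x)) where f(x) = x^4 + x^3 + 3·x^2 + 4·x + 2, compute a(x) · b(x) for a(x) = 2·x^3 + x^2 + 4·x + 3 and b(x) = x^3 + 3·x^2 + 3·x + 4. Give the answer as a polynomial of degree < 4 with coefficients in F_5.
a · b ≡ x^3 + 2·x + 3 (mod f(x))

Multiply as integer polynomials: a · b = 2·x^6 + 7·x^5 + 13·x^4 + 26·x^3 + 25·x^2 + 25·x + 12. Reducing coefficients mod 5: a · b ≡ 2·x^6 + 2·x^5 + 3·x^4 + x^3 + 2. Now divide by f(x) = x^4 + x^3 + 3·x^2 + 4·x + 2 in F_5[x], eliminating the leading term at each step:
  leading term 2·x^6: subtract (2·x^2)·f(x) = 2·x^6 + 2·x^5 + x^4 + 3·x^3 + 4·x^2, leaving 2·x^4 + 3·x^3 + x^2 + 2 (coefficients mod 5)
  leading term 2·x^4: subtract (2)·f(x) = 2·x^4 + 2·x^3 + x^2 + 3·x + 4, leaving x^3 + 2·x + 3 (coefficients mod 5)
The degree is now < 4, so this is the remainder. Hence a · b ≡ x^3 + 2·x + 3 in F_5[x]/(f).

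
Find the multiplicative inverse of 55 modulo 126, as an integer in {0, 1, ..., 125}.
Apply the extended Euclidean algorithm to (126, 55), tracking rows (r, s, t) with s·126 + t·55 = r. Each division r_prev = q·r_cur + r_new produces the new row as (previous row) − q·(current row):
  row A: (126, 1, 0)   [1·126 + 0·55 = 126]
  row B: (55, 0, 1)   [0·126 + 1·55 = 55]
  126 = 2·55 + 16   → row C = row A − 2·row B = (16, 1, −2)   [check: 1·126 − 2·55 = 16]
  55 = 3·16 + 7   → row D = row B − 3·row C = (7, −3, 7)   [check: −3·126 + 7·55 = 7]
  16 = 2·7 + 2   → row E = row C − 2·row D = (2, 7, −16)   [check: 7·126 − 16·55 = 2]
  7 = 3·2 + 1   → row F = row D − 3·row E = (1, −24, 55)   [check: −24·126 + 55·55 = 1]
  2 = 2·1 + 0   → remainder 0, stop. gcd = 1 (last nonzero row F).
The gcd is 1, so 55 is invertible mod 126. The last nonzero row gives −24·126 + 55·55 = 1, so t = 55. So 55^(−1) ≡ 55 (mod 126). Verify: 55 · 55 = 3025 ≡ 1 (mod 126). ✓

Final answer: 55^(−1) ≡ 55 (mod 126)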